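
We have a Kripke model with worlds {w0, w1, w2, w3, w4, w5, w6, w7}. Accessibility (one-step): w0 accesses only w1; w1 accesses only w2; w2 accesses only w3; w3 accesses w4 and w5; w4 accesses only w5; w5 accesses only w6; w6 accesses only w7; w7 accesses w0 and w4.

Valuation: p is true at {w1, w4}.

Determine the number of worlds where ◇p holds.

w0: successors {w1}; p there: w1:T. ✓
w1: successors {w2}; p there: w2:F. ✗
w2: successors {w3}; p there: w3:F. ✗
w3: successors {w4, w5}; p there: w4:T, w5:F. ✓
w4: successors {w5}; p there: w5:F. ✗
w5: successors {w6}; p there: w6:F. ✗
w6: successors {w7}; p there: w7:F. ✗
w7: successors {w0, w4}; p there: w0:F, w4:T. ✓
Satisfying worlds: {w0, w3, w7}.

3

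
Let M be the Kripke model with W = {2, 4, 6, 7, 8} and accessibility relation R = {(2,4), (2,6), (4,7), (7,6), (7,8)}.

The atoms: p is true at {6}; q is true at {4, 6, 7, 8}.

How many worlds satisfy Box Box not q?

2: successors {4, 6}; Box not q there: 4:F, 6:T. ✗
4: successors {7}; Box not q there: 7:F. ✗
6: no successors, so Box Box not q holds vacuously. ✓
7: successors {6, 8}; Box not q there: 6:T, 8:T. ✓
8: no successors, so Box Box not q holds vacuously. ✓
Satisfying worlds: {6, 7, 8}.

3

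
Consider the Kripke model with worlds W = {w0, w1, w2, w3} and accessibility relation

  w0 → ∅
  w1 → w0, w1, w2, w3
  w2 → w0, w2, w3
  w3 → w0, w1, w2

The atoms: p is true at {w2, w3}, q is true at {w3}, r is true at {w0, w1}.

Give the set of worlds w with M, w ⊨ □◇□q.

{w0}

w0: no successors, so □◇□q holds vacuously. ✓
w1: successors {w0, w1, w2, w3}; ◇□q there: w0:F, w1:T, w2:T, w3:T. ✗
w2: successors {w0, w2, w3}; ◇□q there: w0:F, w2:T, w3:T. ✗
w3: successors {w0, w1, w2}; ◇□q there: w0:F, w1:T, w2:T. ✗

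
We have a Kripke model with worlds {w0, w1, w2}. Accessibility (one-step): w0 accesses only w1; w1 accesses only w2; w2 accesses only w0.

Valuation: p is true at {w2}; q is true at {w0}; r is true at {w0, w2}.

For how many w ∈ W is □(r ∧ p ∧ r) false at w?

2

w0: successors {w1}; r ∧ p ∧ r there: w1:F. ✗
w1: successors {w2}; r ∧ p ∧ r there: w2:T. ✓
w2: successors {w0}; r ∧ p ∧ r there: w0:F. ✗
Satisfying worlds: {w1}.
So □(r ∧ p ∧ r) fails at the other 2 worlds.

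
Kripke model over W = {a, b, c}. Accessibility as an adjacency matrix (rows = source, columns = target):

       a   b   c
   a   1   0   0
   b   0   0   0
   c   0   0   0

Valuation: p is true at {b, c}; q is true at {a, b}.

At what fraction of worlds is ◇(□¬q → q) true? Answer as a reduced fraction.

a: successors {a}; □¬q → q there: a:T. ✓
b: no successors, so ◇(□¬q → q) fails. ✗
c: no successors, so ◇(□¬q → q) fails. ✗
That's 1 of 3 worlds, so 1/3.

1/3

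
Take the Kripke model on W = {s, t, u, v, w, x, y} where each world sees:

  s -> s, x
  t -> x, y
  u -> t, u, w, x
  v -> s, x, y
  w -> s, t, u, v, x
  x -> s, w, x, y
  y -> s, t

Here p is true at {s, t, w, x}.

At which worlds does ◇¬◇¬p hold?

{s, t, v, w, x, y}

s: successors {s, x}; ¬◇¬p there: s:T, x:F. ✓
t: successors {x, y}; ¬◇¬p there: x:F, y:T. ✓
u: successors {t, u, w, x}; ¬◇¬p there: t:F, u:F, w:F, x:F. ✗
v: successors {s, x, y}; ¬◇¬p there: s:T, x:F, y:T. ✓
w: successors {s, t, u, v, x}; ¬◇¬p there: s:T, t:F, u:F, v:F, x:F. ✓
x: successors {s, w, x, y}; ¬◇¬p there: s:T, w:F, x:F, y:T. ✓
y: successors {s, t}; ¬◇¬p there: s:T, t:F. ✓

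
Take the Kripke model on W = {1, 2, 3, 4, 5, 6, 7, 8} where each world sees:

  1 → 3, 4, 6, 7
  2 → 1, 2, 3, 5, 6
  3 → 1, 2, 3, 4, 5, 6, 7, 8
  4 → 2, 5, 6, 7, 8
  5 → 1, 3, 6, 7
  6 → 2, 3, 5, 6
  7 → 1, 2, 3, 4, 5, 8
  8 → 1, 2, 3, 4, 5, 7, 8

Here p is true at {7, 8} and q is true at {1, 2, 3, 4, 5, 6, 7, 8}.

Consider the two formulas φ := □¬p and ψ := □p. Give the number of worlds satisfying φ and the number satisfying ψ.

For □¬p:
1: successors {3, 4, 6, 7}; ¬p there: 3:T, 4:T, 6:T, 7:F. ✗
2: successors {1, 2, 3, 5, 6}; ¬p there: 1:T, 2:T, 3:T, 5:T, 6:T. ✓
3: successors {1, 2, 3, 4, 5, 6, 7, 8}; ¬p there: 1:T, 2:T, 3:T, 4:T, 5:T, 6:T, 7:F, 8:F. ✗
4: successors {2, 5, 6, 7, 8}; ¬p there: 2:T, 5:T, 6:T, 7:F, 8:F. ✗
5: successors {1, 3, 6, 7}; ¬p there: 1:T, 3:T, 6:T, 7:F. ✗
6: successors {2, 3, 5, 6}; ¬p there: 2:T, 3:T, 5:T, 6:T. ✓
7: successors {1, 2, 3, 4, 5, 8}; ¬p there: 1:T, 2:T, 3:T, 4:T, 5:T, 8:F. ✗
8: successors {1, 2, 3, 4, 5, 7, 8}; ¬p there: 1:T, 2:T, 3:T, 4:T, 5:T, 7:F, 8:F. ✗
— 2 worlds.
For □p:
1: successors {3, 4, 6, 7}; p there: 3:F, 4:F, 6:F, 7:T. ✗
2: successors {1, 2, 3, 5, 6}; p there: 1:F, 2:F, 3:F, 5:F, 6:F. ✗
3: successors {1, 2, 3, 4, 5, 6, 7, 8}; p there: 1:F, 2:F, 3:F, 4:F, 5:F, 6:F, 7:T, 8:T. ✗
4: successors {2, 5, 6, 7, 8}; p there: 2:F, 5:F, 6:F, 7:T, 8:T. ✗
5: successors {1, 3, 6, 7}; p there: 1:F, 3:F, 6:F, 7:T. ✗
6: successors {2, 3, 5, 6}; p there: 2:F, 3:F, 5:F, 6:F. ✗
7: successors {1, 2, 3, 4, 5, 8}; p there: 1:F, 2:F, 3:F, 4:F, 5:F, 8:T. ✗
8: successors {1, 2, 3, 4, 5, 7, 8}; p there: 1:F, 2:F, 3:F, 4:F, 5:F, 7:T, 8:T. ✗
— 0 worlds.

2 and 0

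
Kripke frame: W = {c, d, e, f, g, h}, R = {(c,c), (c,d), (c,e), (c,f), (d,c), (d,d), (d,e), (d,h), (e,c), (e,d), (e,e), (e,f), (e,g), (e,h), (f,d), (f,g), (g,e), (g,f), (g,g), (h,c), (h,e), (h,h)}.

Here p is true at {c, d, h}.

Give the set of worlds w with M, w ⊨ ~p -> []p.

{c, d, h}

c: ~p is F, []p is F. ✓
d: ~p is F, []p is F. ✓
e: ~p is T, []p is F. ✗
f: ~p is T, []p is F. ✗
g: ~p is T, []p is F. ✗
h: ~p is F, []p is F. ✓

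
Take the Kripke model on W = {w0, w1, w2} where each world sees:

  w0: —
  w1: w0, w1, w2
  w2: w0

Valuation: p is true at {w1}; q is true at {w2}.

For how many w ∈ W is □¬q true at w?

2

w0: no successors, so □¬q holds vacuously. ✓
w1: successors {w0, w1, w2}; ¬q there: w0:T, w1:T, w2:F. ✗
w2: successors {w0}; ¬q there: w0:T. ✓
Satisfying worlds: {w0, w2}.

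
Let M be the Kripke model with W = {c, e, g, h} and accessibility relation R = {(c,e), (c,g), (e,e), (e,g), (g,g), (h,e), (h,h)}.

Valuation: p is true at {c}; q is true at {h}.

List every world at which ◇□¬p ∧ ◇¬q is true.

c: ◇□¬p is T, ◇¬q is T. ✓
e: ◇□¬p is T, ◇¬q is T. ✓
g: ◇□¬p is T, ◇¬q is T. ✓
h: ◇□¬p is T, ◇¬q is T. ✓

{c, e, g, h}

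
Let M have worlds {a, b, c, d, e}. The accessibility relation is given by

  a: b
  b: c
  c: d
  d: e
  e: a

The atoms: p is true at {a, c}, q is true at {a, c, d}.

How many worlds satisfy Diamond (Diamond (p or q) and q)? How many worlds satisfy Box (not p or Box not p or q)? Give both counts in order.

1 and 5

For Diamond (Diamond (p or q) and q):
a: successors {b}; Diamond (p or q) and q there: b:F. ✗
b: successors {c}; Diamond (p or q) and q there: c:T. ✓
c: successors {d}; Diamond (p or q) and q there: d:F. ✗
d: successors {e}; Diamond (p or q) and q there: e:F. ✗
e: successors {a}; Diamond (p or q) and q there: a:F. ✗
— 1 world.
For Box (not p or Box not p or q):
a: successors {b}; not p or Box not p or q there: b:T. ✓
b: successors {c}; not p or Box not p or q there: c:T. ✓
c: successors {d}; not p or Box not p or q there: d:T. ✓
d: successors {e}; not p or Box not p or q there: e:T. ✓
e: successors {a}; not p or Box not p or q there: a:T. ✓
— 5 worlds.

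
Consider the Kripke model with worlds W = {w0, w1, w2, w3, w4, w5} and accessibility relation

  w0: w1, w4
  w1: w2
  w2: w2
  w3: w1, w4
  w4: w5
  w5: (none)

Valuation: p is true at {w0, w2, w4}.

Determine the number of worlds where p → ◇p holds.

5

w0: p is T, ◇p is T. ✓
w1: p is F, ◇p is T. ✓
w2: p is T, ◇p is T. ✓
w3: p is F, ◇p is T. ✓
w4: p is T, ◇p is F. ✗
w5: p is F, ◇p is F. ✓
Satisfying worlds: {w0, w1, w2, w3, w5}.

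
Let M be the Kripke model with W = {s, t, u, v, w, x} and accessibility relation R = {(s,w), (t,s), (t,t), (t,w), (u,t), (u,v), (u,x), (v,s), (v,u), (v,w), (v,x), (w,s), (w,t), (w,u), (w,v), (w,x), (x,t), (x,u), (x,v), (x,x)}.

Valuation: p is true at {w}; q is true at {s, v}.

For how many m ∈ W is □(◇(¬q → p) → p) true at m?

s: successors {w}; ◇(¬q → p) → p there: w:T. ✓
t: successors {s, t, w}; ◇(¬q → p) → p there: s:F, t:F, w:T. ✗
u: successors {t, v, x}; ◇(¬q → p) → p there: t:F, v:F, x:F. ✗
v: successors {s, u, w, x}; ◇(¬q → p) → p there: s:F, u:F, w:T, x:F. ✗
w: successors {s, t, u, v, x}; ◇(¬q → p) → p there: s:F, t:F, u:F, v:F, x:F. ✗
x: successors {t, u, v, x}; ◇(¬q → p) → p there: t:F, u:F, v:F, x:F. ✗
Satisfying worlds: {s}.

1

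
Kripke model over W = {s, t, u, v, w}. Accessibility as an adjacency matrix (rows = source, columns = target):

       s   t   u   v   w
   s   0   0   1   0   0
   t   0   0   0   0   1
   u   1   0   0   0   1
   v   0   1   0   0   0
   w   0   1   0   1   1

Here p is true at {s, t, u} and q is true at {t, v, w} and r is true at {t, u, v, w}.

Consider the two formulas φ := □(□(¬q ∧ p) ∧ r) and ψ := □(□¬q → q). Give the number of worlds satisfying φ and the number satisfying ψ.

For □(□(¬q ∧ p) ∧ r):
s: successors {u}; □(¬q ∧ p) ∧ r there: u:F. ✗
t: successors {w}; □(¬q ∧ p) ∧ r there: w:F. ✗
u: successors {s, w}; □(¬q ∧ p) ∧ r there: s:F, w:F. ✗
v: successors {t}; □(¬q ∧ p) ∧ r there: t:F. ✗
w: successors {t, v, w}; □(¬q ∧ p) ∧ r there: t:F, v:F, w:F. ✗
— 0 worlds.
For □(□¬q → q):
s: successors {u}; □¬q → q there: u:T. ✓
t: successors {w}; □¬q → q there: w:T. ✓
u: successors {s, w}; □¬q → q there: s:F, w:T. ✗
v: successors {t}; □¬q → q there: t:T. ✓
w: successors {t, v, w}; □¬q → q there: t:T, v:T, w:T. ✓
— 4 worlds.

0 and 4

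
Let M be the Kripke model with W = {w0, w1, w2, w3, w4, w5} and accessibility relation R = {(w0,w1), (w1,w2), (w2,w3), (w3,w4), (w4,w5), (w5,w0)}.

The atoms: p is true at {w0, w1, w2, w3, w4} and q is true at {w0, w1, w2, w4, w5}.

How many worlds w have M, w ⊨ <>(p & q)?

w0: successors {w1}; p & q there: w1:T. ✓
w1: successors {w2}; p & q there: w2:T. ✓
w2: successors {w3}; p & q there: w3:F. ✗
w3: successors {w4}; p & q there: w4:T. ✓
w4: successors {w5}; p & q there: w5:F. ✗
w5: successors {w0}; p & q there: w0:T. ✓
Satisfying worlds: {w0, w1, w3, w5}.

4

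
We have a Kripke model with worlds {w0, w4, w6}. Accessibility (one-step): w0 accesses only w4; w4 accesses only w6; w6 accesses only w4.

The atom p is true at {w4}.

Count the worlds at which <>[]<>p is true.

2

w0: successors {w4}; []<>p there: w4:T. ✓
w4: successors {w6}; []<>p there: w6:F. ✗
w6: successors {w4}; []<>p there: w4:T. ✓
Satisfying worlds: {w0, w6}.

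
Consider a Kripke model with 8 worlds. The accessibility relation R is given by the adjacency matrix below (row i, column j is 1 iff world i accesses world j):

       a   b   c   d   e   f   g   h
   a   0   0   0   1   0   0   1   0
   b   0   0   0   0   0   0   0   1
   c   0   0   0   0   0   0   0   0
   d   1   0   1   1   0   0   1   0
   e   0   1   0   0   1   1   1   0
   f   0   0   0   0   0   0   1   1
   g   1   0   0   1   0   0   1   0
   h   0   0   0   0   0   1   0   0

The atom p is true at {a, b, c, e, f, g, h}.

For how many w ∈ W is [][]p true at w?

3

a: successors {d, g}; []p there: d:F, g:F. ✗
b: successors {h}; []p there: h:T. ✓
c: no successors, so [][]p holds vacuously. ✓
d: successors {a, c, d, g}; []p there: a:F, c:T, d:F, g:F. ✗
e: successors {b, e, f, g}; []p there: b:T, e:T, f:T, g:F. ✗
f: successors {g, h}; []p there: g:F, h:T. ✗
g: successors {a, d, g}; []p there: a:F, d:F, g:F. ✗
h: successors {f}; []p there: f:T. ✓
Satisfying worlds: {b, c, h}.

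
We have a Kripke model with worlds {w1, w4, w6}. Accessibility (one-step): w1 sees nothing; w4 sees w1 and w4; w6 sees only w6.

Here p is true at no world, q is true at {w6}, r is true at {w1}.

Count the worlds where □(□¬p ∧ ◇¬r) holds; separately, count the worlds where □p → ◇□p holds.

For □(□¬p ∧ ◇¬r):
w1: no successors, so □(□¬p ∧ ◇¬r) holds vacuously. ✓
w4: successors {w1, w4}; □¬p ∧ ◇¬r there: w1:F, w4:T. ✗
w6: successors {w6}; □¬p ∧ ◇¬r there: w6:T. ✓
— 2 worlds.
For □p → ◇□p:
w1: □p is T, ◇□p is F. ✗
w4: □p is F, ◇□p is T. ✓
w6: □p is F, ◇□p is F. ✓
— 2 worlds.

2 and 2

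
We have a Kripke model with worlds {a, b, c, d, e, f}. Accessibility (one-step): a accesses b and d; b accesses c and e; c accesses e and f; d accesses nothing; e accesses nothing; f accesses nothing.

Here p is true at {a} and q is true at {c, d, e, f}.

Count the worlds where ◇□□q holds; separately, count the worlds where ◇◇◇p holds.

3 and 0

For ◇□□q:
a: successors {b, d}; □□q there: b:T, d:T. ✓
b: successors {c, e}; □□q there: c:T, e:T. ✓
c: successors {e, f}; □□q there: e:T, f:T. ✓
d: no successors, so ◇□□q fails. ✗
e: no successors, so ◇□□q fails. ✗
f: no successors, so ◇□□q fails. ✗
— 3 worlds.
For ◇◇◇p:
a: successors {b, d}; ◇◇p there: b:F, d:F. ✗
b: successors {c, e}; ◇◇p there: c:F, e:F. ✗
c: successors {e, f}; ◇◇p there: e:F, f:F. ✗
d: no successors, so ◇◇◇p fails. ✗
e: no successors, so ◇◇◇p fails. ✗
f: no successors, so ◇◇◇p fails. ✗
— 0 worlds.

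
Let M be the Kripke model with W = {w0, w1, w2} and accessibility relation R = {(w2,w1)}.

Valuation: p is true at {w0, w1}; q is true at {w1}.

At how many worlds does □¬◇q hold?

w0: no successors, so □¬◇q holds vacuously. ✓
w1: no successors, so □¬◇q holds vacuously. ✓
w2: successors {w1}; ¬◇q there: w1:T. ✓
Satisfying worlds: {w0, w1, w2}.

3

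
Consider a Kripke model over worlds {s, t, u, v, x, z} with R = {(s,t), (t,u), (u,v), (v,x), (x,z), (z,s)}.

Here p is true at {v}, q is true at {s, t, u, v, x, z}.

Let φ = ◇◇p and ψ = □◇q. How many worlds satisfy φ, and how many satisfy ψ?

1 and 6

For ◇◇p:
s: successors {t}; ◇p there: t:F. ✗
t: successors {u}; ◇p there: u:T. ✓
u: successors {v}; ◇p there: v:F. ✗
v: successors {x}; ◇p there: x:F. ✗
x: successors {z}; ◇p there: z:F. ✗
z: successors {s}; ◇p there: s:F. ✗
— 1 world.
For □◇q:
s: successors {t}; ◇q there: t:T. ✓
t: successors {u}; ◇q there: u:T. ✓
u: successors {v}; ◇q there: v:T. ✓
v: successors {x}; ◇q there: x:T. ✓
x: successors {z}; ◇q there: z:T. ✓
z: successors {s}; ◇q there: s:T. ✓
— 6 worlds.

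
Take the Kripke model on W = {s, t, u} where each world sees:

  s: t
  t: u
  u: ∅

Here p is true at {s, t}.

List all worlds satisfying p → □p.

{s, u}

s: p is T, □p is T. ✓
t: p is T, □p is F. ✗
u: p is F, □p is T. ✓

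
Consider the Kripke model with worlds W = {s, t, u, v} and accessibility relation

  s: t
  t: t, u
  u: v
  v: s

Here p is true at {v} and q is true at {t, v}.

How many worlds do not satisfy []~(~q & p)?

s: successors {t}; ~(~q & p) there: t:T. ✓
t: successors {t, u}; ~(~q & p) there: t:T, u:T. ✓
u: successors {v}; ~(~q & p) there: v:T. ✓
v: successors {s}; ~(~q & p) there: s:T. ✓
Satisfying worlds: {s, t, u, v}.
So []~(~q & p) fails at the other 0 worlds.

0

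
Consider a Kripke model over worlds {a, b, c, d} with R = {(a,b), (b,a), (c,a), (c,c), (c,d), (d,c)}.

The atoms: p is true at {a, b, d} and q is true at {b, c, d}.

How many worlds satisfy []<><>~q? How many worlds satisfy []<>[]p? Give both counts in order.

3 and 3

For []<><>~q:
a: successors {b}; <><>~q there: b:F. ✗
b: successors {a}; <><>~q there: a:T. ✓
c: successors {a, c, d}; <><>~q there: a:T, c:T, d:T. ✓
d: successors {c}; <><>~q there: c:T. ✓
— 3 worlds.
For []<>[]p:
a: successors {b}; <>[]p there: b:T. ✓
b: successors {a}; <>[]p there: a:T. ✓
c: successors {a, c, d}; <>[]p there: a:T, c:T, d:F. ✗
d: successors {c}; <>[]p there: c:T. ✓
— 3 worlds.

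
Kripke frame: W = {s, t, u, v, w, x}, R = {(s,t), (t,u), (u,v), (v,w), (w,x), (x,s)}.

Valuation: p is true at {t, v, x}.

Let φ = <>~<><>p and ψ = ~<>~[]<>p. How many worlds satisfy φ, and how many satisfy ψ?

3 and 3

For <>~<><>p:
s: successors {t}; ~<><>p there: t:F. ✗
t: successors {u}; ~<><>p there: u:T. ✓
u: successors {v}; ~<><>p there: v:F. ✗
v: successors {w}; ~<><>p there: w:T. ✓
w: successors {x}; ~<><>p there: x:F. ✗
x: successors {s}; ~<><>p there: s:T. ✓
— 3 worlds.
For ~<>~[]<>p:
s: <>~[]<>p is F. ✓
t: <>~[]<>p is T. ✗
u: <>~[]<>p is F. ✓
v: <>~[]<>p is T. ✗
w: <>~[]<>p is F. ✓
x: <>~[]<>p is T. ✗
— 3 worlds.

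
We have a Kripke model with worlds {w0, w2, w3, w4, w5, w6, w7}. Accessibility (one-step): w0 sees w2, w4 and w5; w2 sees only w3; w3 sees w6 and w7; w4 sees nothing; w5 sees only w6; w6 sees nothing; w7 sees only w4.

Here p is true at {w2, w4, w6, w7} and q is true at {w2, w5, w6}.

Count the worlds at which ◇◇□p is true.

3

w0: successors {w2, w4, w5}; ◇□p there: w2:T, w4:F, w5:T. ✓
w2: successors {w3}; ◇□p there: w3:T. ✓
w3: successors {w6, w7}; ◇□p there: w6:F, w7:T. ✓
w4: no successors, so ◇◇□p fails. ✗
w5: successors {w6}; ◇□p there: w6:F. ✗
w6: no successors, so ◇◇□p fails. ✗
w7: successors {w4}; ◇□p there: w4:F. ✗
Satisfying worlds: {w0, w2, w3}.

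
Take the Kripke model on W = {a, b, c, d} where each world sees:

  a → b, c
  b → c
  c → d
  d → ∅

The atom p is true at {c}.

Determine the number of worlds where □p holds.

a: successors {b, c}; p there: b:F, c:T. ✗
b: successors {c}; p there: c:T. ✓
c: successors {d}; p there: d:F. ✗
d: no successors, so □p holds vacuously. ✓
Satisfying worlds: {b, d}.

2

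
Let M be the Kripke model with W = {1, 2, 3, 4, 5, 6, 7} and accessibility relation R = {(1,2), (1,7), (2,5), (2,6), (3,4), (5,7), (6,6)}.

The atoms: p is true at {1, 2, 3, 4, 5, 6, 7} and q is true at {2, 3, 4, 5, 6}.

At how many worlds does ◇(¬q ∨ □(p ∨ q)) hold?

1: successors {2, 7}; ¬q ∨ □(p ∨ q) there: 2:T, 7:T. ✓
2: successors {5, 6}; ¬q ∨ □(p ∨ q) there: 5:T, 6:T. ✓
3: successors {4}; ¬q ∨ □(p ∨ q) there: 4:T. ✓
4: no successors, so ◇(¬q ∨ □(p ∨ q)) fails. ✗
5: successors {7}; ¬q ∨ □(p ∨ q) there: 7:T. ✓
6: successors {6}; ¬q ∨ □(p ∨ q) there: 6:T. ✓
7: no successors, so ◇(¬q ∨ □(p ∨ q)) fails. ✗
Satisfying worlds: {1, 2, 3, 5, 6}.

5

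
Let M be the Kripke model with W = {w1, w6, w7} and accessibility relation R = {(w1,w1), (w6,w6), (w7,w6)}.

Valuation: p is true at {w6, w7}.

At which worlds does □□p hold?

{w6, w7}

w1: successors {w1}; □p there: w1:F. ✗
w6: successors {w6}; □p there: w6:T. ✓
w7: successors {w6}; □p there: w6:T. ✓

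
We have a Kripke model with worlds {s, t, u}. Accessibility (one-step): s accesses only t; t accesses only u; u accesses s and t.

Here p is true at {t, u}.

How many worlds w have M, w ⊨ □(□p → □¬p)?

s: successors {t}; □p → □¬p there: t:F. ✗
t: successors {u}; □p → □¬p there: u:T. ✓
u: successors {s, t}; □p → □¬p there: s:F, t:F. ✗
Satisfying worlds: {t}.

1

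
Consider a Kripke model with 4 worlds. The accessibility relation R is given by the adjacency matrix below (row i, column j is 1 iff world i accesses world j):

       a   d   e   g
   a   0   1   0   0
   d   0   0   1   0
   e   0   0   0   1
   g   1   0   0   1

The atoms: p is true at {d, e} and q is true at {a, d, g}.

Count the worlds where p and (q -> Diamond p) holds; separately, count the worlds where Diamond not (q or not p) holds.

2 and 1

For p and (q -> Diamond p):
a: p is F, q -> Diamond p is T. ✗
d: p is T, q -> Diamond p is T. ✓
e: p is T, q -> Diamond p is T. ✓
g: p is F, q -> Diamond p is F. ✗
— 2 worlds.
For Diamond not (q or not p):
a: successors {d}; not (q or not p) there: d:F. ✗
d: successors {e}; not (q or not p) there: e:T. ✓
e: successors {g}; not (q or not p) there: g:F. ✗
g: successors {a, g}; not (q or not p) there: a:F, g:F. ✗
— 1 world.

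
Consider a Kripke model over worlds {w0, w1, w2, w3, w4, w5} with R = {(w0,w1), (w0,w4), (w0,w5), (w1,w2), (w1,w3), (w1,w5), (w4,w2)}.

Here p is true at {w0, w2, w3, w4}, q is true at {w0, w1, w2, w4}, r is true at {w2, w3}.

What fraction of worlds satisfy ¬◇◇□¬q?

w0: ◇◇□¬q is T. ✗
w1: ◇◇□¬q is F. ✓
w2: ◇◇□¬q is F. ✓
w3: ◇◇□¬q is F. ✓
w4: ◇◇□¬q is F. ✓
w5: ◇◇□¬q is F. ✓
That's 5 of 6 worlds, so 5/6.

5/6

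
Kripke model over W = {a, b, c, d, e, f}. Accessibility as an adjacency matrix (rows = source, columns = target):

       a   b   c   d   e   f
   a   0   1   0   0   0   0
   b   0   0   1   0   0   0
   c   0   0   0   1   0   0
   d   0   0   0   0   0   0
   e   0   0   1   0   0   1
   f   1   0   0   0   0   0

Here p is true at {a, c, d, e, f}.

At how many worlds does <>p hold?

4

a: successors {b}; p there: b:F. ✗
b: successors {c}; p there: c:T. ✓
c: successors {d}; p there: d:T. ✓
d: no successors, so <>p fails. ✗
e: successors {c, f}; p there: c:T, f:T. ✓
f: successors {a}; p there: a:T. ✓
Satisfying worlds: {b, c, e, f}.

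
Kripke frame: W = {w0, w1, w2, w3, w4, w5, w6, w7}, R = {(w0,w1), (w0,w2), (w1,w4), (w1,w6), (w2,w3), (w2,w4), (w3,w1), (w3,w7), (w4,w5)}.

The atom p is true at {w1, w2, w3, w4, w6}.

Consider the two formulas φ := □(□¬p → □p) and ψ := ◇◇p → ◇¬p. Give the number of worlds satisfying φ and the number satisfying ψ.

For □(□¬p → □p):
w0: successors {w1, w2}; □¬p → □p there: w1:T, w2:T. ✓
w1: successors {w4, w6}; □¬p → □p there: w4:F, w6:T. ✗
w2: successors {w3, w4}; □¬p → □p there: w3:T, w4:F. ✗
w3: successors {w1, w7}; □¬p → □p there: w1:T, w7:T. ✓
w4: successors {w5}; □¬p → □p there: w5:T. ✓
w5: no successors, so □(□¬p → □p) holds vacuously. ✓
w6: no successors, so □(□¬p → □p) holds vacuously. ✓
w7: no successors, so □(□¬p → □p) holds vacuously. ✓
— 6 worlds.
For ◇◇p → ◇¬p:
w0: ◇◇p is T, ◇¬p is F. ✗
w1: ◇◇p is F, ◇¬p is F. ✓
w2: ◇◇p is T, ◇¬p is F. ✗
w3: ◇◇p is T, ◇¬p is T. ✓
w4: ◇◇p is F, ◇¬p is T. ✓
w5: ◇◇p is F, ◇¬p is F. ✓
w6: ◇◇p is F, ◇¬p is F. ✓
w7: ◇◇p is F, ◇¬p is F. ✓
— 6 worlds.

6 and 6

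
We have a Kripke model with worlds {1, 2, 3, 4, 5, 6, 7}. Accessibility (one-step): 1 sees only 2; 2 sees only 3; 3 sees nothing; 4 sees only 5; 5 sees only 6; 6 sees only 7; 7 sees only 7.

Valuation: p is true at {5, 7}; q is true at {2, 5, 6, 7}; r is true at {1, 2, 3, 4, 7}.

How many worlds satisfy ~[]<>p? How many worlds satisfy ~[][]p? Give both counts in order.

3 and 2

For ~[]<>p:
1: []<>p is F. ✓
2: []<>p is F. ✓
3: []<>p is T. ✗
4: []<>p is F. ✓
5: []<>p is T. ✗
6: []<>p is T. ✗
7: []<>p is T. ✗
— 3 worlds.
For ~[][]p:
1: [][]p is F. ✓
2: [][]p is T. ✗
3: [][]p is T. ✗
4: [][]p is F. ✓
5: [][]p is T. ✗
6: [][]p is T. ✗
7: [][]p is T. ✗
— 2 worlds.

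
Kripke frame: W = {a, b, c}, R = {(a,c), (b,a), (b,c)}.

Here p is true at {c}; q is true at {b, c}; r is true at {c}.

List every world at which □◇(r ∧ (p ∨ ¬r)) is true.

{c}

a: successors {c}; ◇(r ∧ (p ∨ ¬r)) there: c:F. ✗
b: successors {a, c}; ◇(r ∧ (p ∨ ¬r)) there: a:T, c:F. ✗
c: no successors, so □◇(r ∧ (p ∨ ¬r)) holds vacuously. ✓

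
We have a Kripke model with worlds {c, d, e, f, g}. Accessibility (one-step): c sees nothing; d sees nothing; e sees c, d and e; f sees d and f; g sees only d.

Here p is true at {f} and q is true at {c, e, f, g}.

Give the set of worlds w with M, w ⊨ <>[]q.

{e, f, g}

c: no successors, so <>[]q fails. ✗
d: no successors, so <>[]q fails. ✗
e: successors {c, d, e}; []q there: c:T, d:T, e:F. ✓
f: successors {d, f}; []q there: d:T, f:F. ✓
g: successors {d}; []q there: d:T. ✓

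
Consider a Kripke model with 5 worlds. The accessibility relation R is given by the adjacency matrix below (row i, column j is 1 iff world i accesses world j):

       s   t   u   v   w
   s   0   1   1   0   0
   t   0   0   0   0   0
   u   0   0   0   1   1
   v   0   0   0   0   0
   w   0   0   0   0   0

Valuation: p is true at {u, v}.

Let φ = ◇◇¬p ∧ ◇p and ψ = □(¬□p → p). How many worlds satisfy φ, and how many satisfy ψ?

1 and 5

For ◇◇¬p ∧ ◇p:
s: ◇◇¬p is T, ◇p is T. ✓
t: ◇◇¬p is F, ◇p is F. ✗
u: ◇◇¬p is F, ◇p is T. ✗
v: ◇◇¬p is F, ◇p is F. ✗
w: ◇◇¬p is F, ◇p is F. ✗
— 1 world.
For □(¬□p → p):
s: successors {t, u}; ¬□p → p there: t:T, u:T. ✓
t: no successors, so □(¬□p → p) holds vacuously. ✓
u: successors {v, w}; ¬□p → p there: v:T, w:T. ✓
v: no successors, so □(¬□p → p) holds vacuously. ✓
w: no successors, so □(¬□p → p) holds vacuously. ✓
— 5 worlds.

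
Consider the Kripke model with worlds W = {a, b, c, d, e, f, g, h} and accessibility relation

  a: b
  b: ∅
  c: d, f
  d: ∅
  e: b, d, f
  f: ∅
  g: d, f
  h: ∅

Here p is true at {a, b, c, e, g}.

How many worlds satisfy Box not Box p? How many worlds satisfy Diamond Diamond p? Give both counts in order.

4 and 0

For Box not Box p:
a: successors {b}; not Box p there: b:F. ✗
b: no successors, so Box not Box p holds vacuously. ✓
c: successors {d, f}; not Box p there: d:F, f:F. ✗
d: no successors, so Box not Box p holds vacuously. ✓
e: successors {b, d, f}; not Box p there: b:F, d:F, f:F. ✗
f: no successors, so Box not Box p holds vacuously. ✓
g: successors {d, f}; not Box p there: d:F, f:F. ✗
h: no successors, so Box not Box p holds vacuously. ✓
— 4 worlds.
For Diamond Diamond p:
a: successors {b}; Diamond p there: b:F. ✗
b: no successors, so Diamond Diamond p fails. ✗
c: successors {d, f}; Diamond p there: d:F, f:F. ✗
d: no successors, so Diamond Diamond p fails. ✗
e: successors {b, d, f}; Diamond p there: b:F, d:F, f:F. ✗
f: no successors, so Diamond Diamond p fails. ✗
g: successors {d, f}; Diamond p there: d:F, f:F. ✗
h: no successors, so Diamond Diamond p fails. ✗
— 0 worlds.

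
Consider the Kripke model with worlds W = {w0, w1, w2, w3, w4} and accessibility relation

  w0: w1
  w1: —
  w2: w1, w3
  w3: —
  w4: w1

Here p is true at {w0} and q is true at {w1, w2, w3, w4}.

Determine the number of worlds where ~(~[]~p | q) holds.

1

w0: ~[]~p | q is F. ✓
w1: ~[]~p | q is T. ✗
w2: ~[]~p | q is T. ✗
w3: ~[]~p | q is T. ✗
w4: ~[]~p | q is T. ✗
Satisfying worlds: {w0}.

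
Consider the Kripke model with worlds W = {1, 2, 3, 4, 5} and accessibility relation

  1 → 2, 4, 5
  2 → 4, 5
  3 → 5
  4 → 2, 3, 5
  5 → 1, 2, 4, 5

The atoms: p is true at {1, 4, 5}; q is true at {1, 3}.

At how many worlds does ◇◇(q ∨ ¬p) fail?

1: successors {2, 4, 5}; ◇(q ∨ ¬p) there: 2:F, 4:T, 5:T. ✓
2: successors {4, 5}; ◇(q ∨ ¬p) there: 4:T, 5:T. ✓
3: successors {5}; ◇(q ∨ ¬p) there: 5:T. ✓
4: successors {2, 3, 5}; ◇(q ∨ ¬p) there: 2:F, 3:F, 5:T. ✓
5: successors {1, 2, 4, 5}; ◇(q ∨ ¬p) there: 1:T, 2:F, 4:T, 5:T. ✓
Satisfying worlds: {1, 2, 3, 4, 5}.
So ◇◇(q ∨ ¬p) fails at the other 0 worlds.

0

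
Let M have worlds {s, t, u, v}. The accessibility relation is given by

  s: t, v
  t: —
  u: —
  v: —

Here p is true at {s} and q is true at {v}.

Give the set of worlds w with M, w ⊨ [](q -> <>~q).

{t, u, v}

s: successors {t, v}; q -> <>~q there: t:T, v:F. ✗
t: no successors, so [](q -> <>~q) holds vacuously. ✓
u: no successors, so [](q -> <>~q) holds vacuously. ✓
v: no successors, so [](q -> <>~q) holds vacuously. ✓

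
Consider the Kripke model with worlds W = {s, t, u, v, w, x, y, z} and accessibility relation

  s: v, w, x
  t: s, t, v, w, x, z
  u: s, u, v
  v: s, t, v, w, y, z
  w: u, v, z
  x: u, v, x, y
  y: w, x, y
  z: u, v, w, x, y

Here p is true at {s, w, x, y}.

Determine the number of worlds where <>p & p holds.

3

s: <>p is T, p is T. ✓
t: <>p is T, p is F. ✗
u: <>p is T, p is F. ✗
v: <>p is T, p is F. ✗
w: <>p is F, p is T. ✗
x: <>p is T, p is T. ✓
y: <>p is T, p is T. ✓
z: <>p is T, p is F. ✗
Satisfying worlds: {s, x, y}.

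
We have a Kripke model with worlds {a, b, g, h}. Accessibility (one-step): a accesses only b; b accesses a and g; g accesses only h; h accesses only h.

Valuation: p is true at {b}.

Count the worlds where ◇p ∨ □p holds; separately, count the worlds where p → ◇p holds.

For ◇p ∨ □p:
a: ◇p is T, □p is T. ✓
b: ◇p is F, □p is F. ✗
g: ◇p is F, □p is F. ✗
h: ◇p is F, □p is F. ✗
— 1 world.
For p → ◇p:
a: p is F, ◇p is T. ✓
b: p is T, ◇p is F. ✗
g: p is F, ◇p is F. ✓
h: p is F, ◇p is F. ✓
— 3 worlds.

1 and 3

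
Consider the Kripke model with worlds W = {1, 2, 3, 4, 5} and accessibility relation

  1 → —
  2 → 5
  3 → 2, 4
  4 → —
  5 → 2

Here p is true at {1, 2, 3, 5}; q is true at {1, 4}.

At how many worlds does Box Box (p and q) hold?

2

1: no successors, so Box Box (p and q) holds vacuously. ✓
2: successors {5}; Box (p and q) there: 5:F. ✗
3: successors {2, 4}; Box (p and q) there: 2:F, 4:T. ✗
4: no successors, so Box Box (p and q) holds vacuously. ✓
5: successors {2}; Box (p and q) there: 2:F. ✗
Satisfying worlds: {1, 4}.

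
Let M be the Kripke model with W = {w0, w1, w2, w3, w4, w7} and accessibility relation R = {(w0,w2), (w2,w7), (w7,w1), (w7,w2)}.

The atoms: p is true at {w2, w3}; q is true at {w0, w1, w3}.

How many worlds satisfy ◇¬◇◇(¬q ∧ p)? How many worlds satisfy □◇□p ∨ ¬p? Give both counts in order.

2 and 6

For ◇¬◇◇(¬q ∧ p):
w0: successors {w2}; ¬◇◇(¬q ∧ p) there: w2:F. ✗
w1: no successors, so ◇¬◇◇(¬q ∧ p) fails. ✗
w2: successors {w7}; ¬◇◇(¬q ∧ p) there: w7:T. ✓
w3: no successors, so ◇¬◇◇(¬q ∧ p) fails. ✗
w4: no successors, so ◇¬◇◇(¬q ∧ p) fails. ✗
w7: successors {w1, w2}; ¬◇◇(¬q ∧ p) there: w1:T, w2:F. ✓
— 2 worlds.
For □◇□p ∨ ¬p:
w0: □◇□p is F, ¬p is T. ✓
w1: □◇□p is T, ¬p is T. ✓
w2: □◇□p is T, ¬p is F. ✓
w3: □◇□p is T, ¬p is F. ✓
w4: □◇□p is T, ¬p is T. ✓
w7: □◇□p is F, ¬p is T. ✓
— 6 worlds.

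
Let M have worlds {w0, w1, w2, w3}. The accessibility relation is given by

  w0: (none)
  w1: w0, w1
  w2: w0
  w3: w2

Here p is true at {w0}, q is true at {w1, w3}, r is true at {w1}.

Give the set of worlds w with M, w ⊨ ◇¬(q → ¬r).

w0: no successors, so ◇¬(q → ¬r) fails. ✗
w1: successors {w0, w1}; ¬(q → ¬r) there: w0:F, w1:T. ✓
w2: successors {w0}; ¬(q → ¬r) there: w0:F. ✗
w3: successors {w2}; ¬(q → ¬r) there: w2:F. ✗

{w1}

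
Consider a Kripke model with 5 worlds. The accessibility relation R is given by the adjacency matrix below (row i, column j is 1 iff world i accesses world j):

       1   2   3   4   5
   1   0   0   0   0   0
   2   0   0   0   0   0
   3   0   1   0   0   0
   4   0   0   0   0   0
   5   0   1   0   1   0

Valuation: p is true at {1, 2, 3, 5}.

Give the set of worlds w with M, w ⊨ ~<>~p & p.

1: ~<>~p is T, p is T. ✓
2: ~<>~p is T, p is T. ✓
3: ~<>~p is T, p is T. ✓
4: ~<>~p is T, p is F. ✗
5: ~<>~p is F, p is T. ✗

{1, 2, 3}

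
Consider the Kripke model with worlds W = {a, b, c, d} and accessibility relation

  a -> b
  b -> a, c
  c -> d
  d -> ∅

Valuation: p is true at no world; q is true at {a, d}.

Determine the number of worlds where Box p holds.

1

a: successors {b}; p there: b:F. ✗
b: successors {a, c}; p there: a:F, c:F. ✗
c: successors {d}; p there: d:F. ✗
d: no successors, so Box p holds vacuously. ✓
Satisfying worlds: {d}.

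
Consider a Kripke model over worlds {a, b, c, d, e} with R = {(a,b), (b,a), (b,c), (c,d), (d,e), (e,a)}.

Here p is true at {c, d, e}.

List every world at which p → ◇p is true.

a: p is F, ◇p is F. ✓
b: p is F, ◇p is T. ✓
c: p is T, ◇p is T. ✓
d: p is T, ◇p is T. ✓
e: p is T, ◇p is F. ✗

{a, b, c, d}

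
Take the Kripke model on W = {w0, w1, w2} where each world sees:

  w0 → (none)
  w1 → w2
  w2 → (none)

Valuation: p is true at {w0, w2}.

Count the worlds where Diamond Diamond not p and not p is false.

w0: Diamond Diamond not p is F, not p is F. ✗
w1: Diamond Diamond not p is F, not p is T. ✗
w2: Diamond Diamond not p is F, not p is F. ✗
Satisfying worlds: ∅.
So Diamond Diamond not p and not p fails at the other 3 worlds.

3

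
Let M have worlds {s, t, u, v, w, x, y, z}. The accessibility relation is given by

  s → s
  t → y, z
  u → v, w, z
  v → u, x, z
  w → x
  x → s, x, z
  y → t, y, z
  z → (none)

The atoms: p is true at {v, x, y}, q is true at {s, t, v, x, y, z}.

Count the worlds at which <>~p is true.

s: successors {s}; ~p there: s:T. ✓
t: successors {y, z}; ~p there: y:F, z:T. ✓
u: successors {v, w, z}; ~p there: v:F, w:T, z:T. ✓
v: successors {u, x, z}; ~p there: u:T, x:F, z:T. ✓
w: successors {x}; ~p there: x:F. ✗
x: successors {s, x, z}; ~p there: s:T, x:F, z:T. ✓
y: successors {t, y, z}; ~p there: t:T, y:F, z:T. ✓
z: no successors, so <>~p fails. ✗
Satisfying worlds: {s, t, u, v, x, y}.

6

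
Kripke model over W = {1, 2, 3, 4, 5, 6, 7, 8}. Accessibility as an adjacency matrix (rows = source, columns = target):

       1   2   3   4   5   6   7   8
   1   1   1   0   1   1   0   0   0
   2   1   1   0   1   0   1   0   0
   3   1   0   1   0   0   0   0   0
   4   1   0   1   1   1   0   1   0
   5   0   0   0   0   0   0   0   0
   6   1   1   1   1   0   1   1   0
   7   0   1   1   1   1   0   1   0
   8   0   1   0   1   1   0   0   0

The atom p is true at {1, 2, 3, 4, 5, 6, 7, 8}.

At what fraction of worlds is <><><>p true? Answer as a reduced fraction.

7/8

1: successors {1, 2, 4, 5}; <><>p there: 1:T, 2:T, 4:T, 5:F. ✓
2: successors {1, 2, 4, 6}; <><>p there: 1:T, 2:T, 4:T, 6:T. ✓
3: successors {1, 3}; <><>p there: 1:T, 3:T. ✓
4: successors {1, 3, 4, 5, 7}; <><>p there: 1:T, 3:T, 4:T, 5:F, 7:T. ✓
5: no successors, so <><><>p fails. ✗
6: successors {1, 2, 3, 4, 6, 7}; <><>p there: 1:T, 2:T, 3:T, 4:T, 6:T, 7:T. ✓
7: successors {2, 3, 4, 5, 7}; <><>p there: 2:T, 3:T, 4:T, 5:F, 7:T. ✓
8: successors {2, 4, 5}; <><>p there: 2:T, 4:T, 5:F. ✓
That's 7 of 8 worlds, so 7/8.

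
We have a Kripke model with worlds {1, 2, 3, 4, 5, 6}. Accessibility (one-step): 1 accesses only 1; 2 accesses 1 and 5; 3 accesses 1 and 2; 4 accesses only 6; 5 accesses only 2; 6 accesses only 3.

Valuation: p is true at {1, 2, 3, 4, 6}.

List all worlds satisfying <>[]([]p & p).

{1, 2, 3, 4}

1: successors {1}; []([]p & p) there: 1:T. ✓
2: successors {1, 5}; []([]p & p) there: 1:T, 5:F. ✓
3: successors {1, 2}; []([]p & p) there: 1:T, 2:F. ✓
4: successors {6}; []([]p & p) there: 6:T. ✓
5: successors {2}; []([]p & p) there: 2:F. ✗
6: successors {3}; []([]p & p) there: 3:F. ✗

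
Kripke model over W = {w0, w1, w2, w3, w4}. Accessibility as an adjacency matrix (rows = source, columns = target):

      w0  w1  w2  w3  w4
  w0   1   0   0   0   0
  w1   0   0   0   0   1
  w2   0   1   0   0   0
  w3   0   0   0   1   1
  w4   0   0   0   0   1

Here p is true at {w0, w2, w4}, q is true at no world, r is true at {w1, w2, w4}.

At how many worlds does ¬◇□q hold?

w0: ◇□q is F. ✓
w1: ◇□q is F. ✓
w2: ◇□q is F. ✓
w3: ◇□q is F. ✓
w4: ◇□q is F. ✓
Satisfying worlds: {w0, w1, w2, w3, w4}.

5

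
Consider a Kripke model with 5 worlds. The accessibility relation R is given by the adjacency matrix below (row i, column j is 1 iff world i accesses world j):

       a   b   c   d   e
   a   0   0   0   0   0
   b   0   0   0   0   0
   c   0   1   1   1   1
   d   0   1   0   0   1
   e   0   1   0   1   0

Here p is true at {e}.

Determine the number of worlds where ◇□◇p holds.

a: no successors, so ◇□◇p fails. ✗
b: no successors, so ◇□◇p fails. ✗
c: successors {b, c, d, e}; □◇p there: b:T, c:F, d:F, e:F. ✓
d: successors {b, e}; □◇p there: b:T, e:F. ✓
e: successors {b, d}; □◇p there: b:T, d:F. ✓
Satisfying worlds: {c, d, e}.

3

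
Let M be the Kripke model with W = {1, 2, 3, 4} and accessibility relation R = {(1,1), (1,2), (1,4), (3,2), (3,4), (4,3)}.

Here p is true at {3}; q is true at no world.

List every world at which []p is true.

{2, 4}

1: successors {1, 2, 4}; p there: 1:F, 2:F, 4:F. ✗
2: no successors, so []p holds vacuously. ✓
3: successors {2, 4}; p there: 2:F, 4:F. ✗
4: successors {3}; p there: 3:T. ✓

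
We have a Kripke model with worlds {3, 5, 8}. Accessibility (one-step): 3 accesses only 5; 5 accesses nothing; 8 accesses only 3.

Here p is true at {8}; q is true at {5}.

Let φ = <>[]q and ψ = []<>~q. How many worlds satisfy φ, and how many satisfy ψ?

For <>[]q:
3: successors {5}; []q there: 5:T. ✓
5: no successors, so <>[]q fails. ✗
8: successors {3}; []q there: 3:T. ✓
— 2 worlds.
For []<>~q:
3: successors {5}; <>~q there: 5:F. ✗
5: no successors, so []<>~q holds vacuously. ✓
8: successors {3}; <>~q there: 3:F. ✗
— 1 world.

2 and 1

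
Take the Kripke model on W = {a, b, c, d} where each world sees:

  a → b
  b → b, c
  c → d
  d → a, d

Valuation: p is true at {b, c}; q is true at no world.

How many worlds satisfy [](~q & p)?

a: successors {b}; ~q & p there: b:T. ✓
b: successors {b, c}; ~q & p there: b:T, c:T. ✓
c: successors {d}; ~q & p there: d:F. ✗
d: successors {a, d}; ~q & p there: a:F, d:F. ✗
Satisfying worlds: {a, b}.

2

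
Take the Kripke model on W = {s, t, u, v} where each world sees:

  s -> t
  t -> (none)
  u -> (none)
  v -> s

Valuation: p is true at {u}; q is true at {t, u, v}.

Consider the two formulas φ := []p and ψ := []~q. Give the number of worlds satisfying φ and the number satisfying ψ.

For []p:
s: successors {t}; p there: t:F. ✗
t: no successors, so []p holds vacuously. ✓
u: no successors, so []p holds vacuously. ✓
v: successors {s}; p there: s:F. ✗
— 2 worlds.
For []~q:
s: successors {t}; ~q there: t:F. ✗
t: no successors, so []~q holds vacuously. ✓
u: no successors, so []~q holds vacuously. ✓
v: successors {s}; ~q there: s:T. ✓
— 3 worlds.

2 and 3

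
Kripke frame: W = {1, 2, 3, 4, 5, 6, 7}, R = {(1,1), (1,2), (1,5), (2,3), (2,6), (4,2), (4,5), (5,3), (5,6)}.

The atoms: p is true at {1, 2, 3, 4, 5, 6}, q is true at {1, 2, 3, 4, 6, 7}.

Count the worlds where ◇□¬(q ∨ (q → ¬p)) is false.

1: successors {1, 2, 5}; □¬(q ∨ (q → ¬p)) there: 1:F, 2:F, 5:F. ✗
2: successors {3, 6}; □¬(q ∨ (q → ¬p)) there: 3:T, 6:T. ✓
3: no successors, so ◇□¬(q ∨ (q → ¬p)) fails. ✗
4: successors {2, 5}; □¬(q ∨ (q → ¬p)) there: 2:F, 5:F. ✗
5: successors {3, 6}; □¬(q ∨ (q → ¬p)) there: 3:T, 6:T. ✓
6: no successors, so ◇□¬(q ∨ (q → ¬p)) fails. ✗
7: no successors, so ◇□¬(q ∨ (q → ¬p)) fails. ✗
Satisfying worlds: {2, 5}.
So ◇□¬(q ∨ (q → ¬p)) fails at the other 5 worlds.

5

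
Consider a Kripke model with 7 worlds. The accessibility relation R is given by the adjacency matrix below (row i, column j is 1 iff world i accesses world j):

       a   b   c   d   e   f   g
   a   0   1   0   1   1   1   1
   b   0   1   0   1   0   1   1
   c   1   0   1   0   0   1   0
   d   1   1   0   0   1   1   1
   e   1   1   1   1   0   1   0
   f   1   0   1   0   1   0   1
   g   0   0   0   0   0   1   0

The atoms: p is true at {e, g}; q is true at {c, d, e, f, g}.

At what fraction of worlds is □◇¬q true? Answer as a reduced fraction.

3/7

a: successors {b, d, e, f, g}; ◇¬q there: b:T, d:T, e:T, f:T, g:F. ✗
b: successors {b, d, f, g}; ◇¬q there: b:T, d:T, f:T, g:F. ✗
c: successors {a, c, f}; ◇¬q there: a:T, c:T, f:T. ✓
d: successors {a, b, e, f, g}; ◇¬q there: a:T, b:T, e:T, f:T, g:F. ✗
e: successors {a, b, c, d, f}; ◇¬q there: a:T, b:T, c:T, d:T, f:T. ✓
f: successors {a, c, e, g}; ◇¬q there: a:T, c:T, e:T, g:F. ✗
g: successors {f}; ◇¬q there: f:T. ✓
That's 3 of 7 worlds, so 3/7.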